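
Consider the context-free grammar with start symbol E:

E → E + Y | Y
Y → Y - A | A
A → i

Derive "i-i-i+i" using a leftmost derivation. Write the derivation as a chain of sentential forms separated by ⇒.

E⇒E+Y⇒Y+Y⇒Y-A+Y⇒Y-A-A+Y⇒A-A-A+Y⇒i-A-A+Y⇒i-i-A+Y⇒i-i-i+Y⇒i-i-i+A⇒i-i-i+i

E ⇒ E+Y   [E → E + Y]
E+Y ⇒ Y+Y   [E → Y]
Y+Y ⇒ Y-A+Y   [Y → Y - A]
Y-A+Y ⇒ Y-A-A+Y   [Y → Y - A]
Y-A-A+Y ⇒ A-A-A+Y   [Y → A]
A-A-A+Y ⇒ i-A-A+Y   [A → i]
i-A-A+Y ⇒ i-i-A+Y   [A → i]
i-i-A+Y ⇒ i-i-i+Y   [A → i]
i-i-i+Y ⇒ i-i-i+A   [Y → A]
i-i-i+A ⇒ i-i-i+i   [A → i]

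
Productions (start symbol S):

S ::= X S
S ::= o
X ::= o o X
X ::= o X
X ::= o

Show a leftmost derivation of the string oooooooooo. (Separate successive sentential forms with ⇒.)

S ⇒ XS   [S ::= X S]
XS ⇒ ooXS   [X ::= o o X]
ooXS ⇒ ooooXS   [X ::= o o X]
ooooXS ⇒ oooooXS   [X ::= o X]
oooooXS ⇒ oooooooXS   [X ::= o o X]
oooooooXS ⇒ ooooooooS   [X ::= o]
ooooooooS ⇒ ooooooooXS   [S ::= X S]
ooooooooXS ⇒ oooooooooS   [X ::= o]
oooooooooS ⇒ oooooooooo   [S ::= o]

S⇒XS⇒ooXS⇒ooooXS⇒oooooXS⇒oooooooXS⇒ooooooooS⇒ooooooooXS⇒oooooooooS⇒oooooooooo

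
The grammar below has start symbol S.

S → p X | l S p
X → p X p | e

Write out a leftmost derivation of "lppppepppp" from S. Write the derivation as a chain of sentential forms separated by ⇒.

S ⇒ lSp   [S → l S p]
lSp ⇒ lpXp   [S → p X]
lpXp ⇒ lppXpp   [X → p X p]
lppXpp ⇒ lpppXppp   [X → p X p]
lpppXppp ⇒ lppppXpppp   [X → p X p]
lppppXpppp ⇒ lppppepppp   [X → e]

S ⇒ lSp ⇒ lpXp ⇒ lppXpp ⇒ lpppXppp ⇒ lppppXpppp ⇒ lppppepppp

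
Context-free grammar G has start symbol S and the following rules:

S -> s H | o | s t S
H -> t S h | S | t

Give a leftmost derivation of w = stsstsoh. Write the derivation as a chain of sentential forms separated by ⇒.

S ⇒ stS ⇒ stsH ⇒ stsS ⇒ stssH ⇒ stsstSh ⇒ stsstsHh ⇒ stsstsSh ⇒ stsstsoh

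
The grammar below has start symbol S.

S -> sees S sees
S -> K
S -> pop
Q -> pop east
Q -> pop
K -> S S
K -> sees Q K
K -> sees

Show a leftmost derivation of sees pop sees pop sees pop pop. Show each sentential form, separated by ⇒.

S ⇒ K   [S -> K]
K ⇒ sees Q K   [K -> sees Q K]
sees Q K ⇒ sees pop K   [Q -> pop]
sees pop K ⇒ sees pop S S   [K -> S S]
sees pop S S ⇒ sees pop K S   [S -> K]
sees pop K S ⇒ sees pop S S S   [K -> S S]
sees pop S S S ⇒ sees pop sees S sees S S   [S -> sees S sees]
sees pop sees S sees S S ⇒ sees pop sees pop sees S S   [S -> pop]
sees pop sees pop sees S S ⇒ sees pop sees pop sees pop S   [S -> pop]
sees pop sees pop sees pop S ⇒ sees pop sees pop sees pop pop   [S -> pop]

S ⇒ K ⇒ sees Q K ⇒ sees pop K ⇒ sees pop S S ⇒ sees pop K S ⇒ sees pop S S S ⇒ sees pop sees S sees S S ⇒ sees pop sees pop sees S S ⇒ sees pop sees pop sees pop S ⇒ sees pop sees pop sees pop pop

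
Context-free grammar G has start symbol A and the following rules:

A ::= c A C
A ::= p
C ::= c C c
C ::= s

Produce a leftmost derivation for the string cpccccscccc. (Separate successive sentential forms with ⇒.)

A⇒cAC⇒cpC⇒cpcCc⇒cpccCcc⇒cpcccCccc⇒cpccccCcccc⇒cpccccscccc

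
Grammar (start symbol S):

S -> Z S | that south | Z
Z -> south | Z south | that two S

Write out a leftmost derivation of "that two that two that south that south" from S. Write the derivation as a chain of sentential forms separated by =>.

S => Z => that two S => that two Z S => that two that two S S => that two that two that south S => that two that two that south that south

S => Z   [S -> Z]
Z => that two S   [Z -> that two S]
that two S => that two Z S   [S -> Z S]
that two Z S => that two that two S S   [Z -> that two S]
that two that two S S => that two that two that south S   [S -> that south]
that two that two that south S => that two that two that south that south   [S -> that south]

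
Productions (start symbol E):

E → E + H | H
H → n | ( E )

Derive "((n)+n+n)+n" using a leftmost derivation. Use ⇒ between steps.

E⇒E+H⇒H+H⇒(E)+H⇒(E+H)+H⇒(E+H+H)+H⇒(H+H+H)+H⇒((E)+H+H)+H⇒((H)+H+H)+H⇒((n)+H+H)+H⇒((n)+n+H)+H⇒((n)+n+n)+H⇒((n)+n+n)+n

E ⇒ E+H   [E → E + H]
E+H ⇒ H+H   [E → H]
H+H ⇒ (E)+H   [H → ( E )]
(E)+H ⇒ (E+H)+H   [E → E + H]
(E+H)+H ⇒ (E+H+H)+H   [E → E + H]
(E+H+H)+H ⇒ (H+H+H)+H   [E → H]
(H+H+H)+H ⇒ ((E)+H+H)+H   [H → ( E )]
((E)+H+H)+H ⇒ ((H)+H+H)+H   [E → H]
((H)+H+H)+H ⇒ ((n)+H+H)+H   [H → n]
((n)+H+H)+H ⇒ ((n)+n+H)+H   [H → n]
((n)+n+H)+H ⇒ ((n)+n+n)+H   [H → n]
((n)+n+n)+H ⇒ ((n)+n+n)+n   [H → n]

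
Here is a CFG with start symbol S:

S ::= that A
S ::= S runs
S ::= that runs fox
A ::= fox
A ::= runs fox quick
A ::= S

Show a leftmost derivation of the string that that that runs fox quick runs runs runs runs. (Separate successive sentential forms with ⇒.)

S ⇒ S runs ⇒ that A runs ⇒ that S runs ⇒ that S runs runs ⇒ that that A runs runs ⇒ that that S runs runs ⇒ that that S runs runs runs ⇒ that that S runs runs runs runs ⇒ that that that A runs runs runs runs ⇒ that that that runs fox quick runs runs runs runs

S ⇒ S runs   [S ::= S runs]
S runs ⇒ that A runs   [S ::= that A]
that A runs ⇒ that S runs   [A ::= S]
that S runs ⇒ that S runs runs   [S ::= S runs]
that S runs runs ⇒ that that A runs runs   [S ::= that A]
that that A runs runs ⇒ that that S runs runs   [A ::= S]
that that S runs runs ⇒ that that S runs runs runs   [S ::= S runs]
that that S runs runs runs ⇒ that that S runs runs runs runs   [S ::= S runs]
that that S runs runs runs runs ⇒ that that that A runs runs runs runs   [S ::= that A]
that that that A runs runs runs runs ⇒ that that that runs fox quick runs runs runs runs   [A ::= runs fox quick]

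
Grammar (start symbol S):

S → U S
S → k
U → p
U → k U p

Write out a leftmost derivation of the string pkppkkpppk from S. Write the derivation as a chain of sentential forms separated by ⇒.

S⇒US⇒pS⇒pUS⇒pkUpS⇒pkppS⇒pkppUS⇒pkppkUpS⇒pkppkkUppS⇒pkppkkpppS⇒pkppkkpppk

S ⇒ US   [S → U S]
US ⇒ pS   [U → p]
pS ⇒ pUS   [S → U S]
pUS ⇒ pkUpS   [U → k U p]
pkUpS ⇒ pkppS   [U → p]
pkppS ⇒ pkppUS   [S → U S]
pkppUS ⇒ pkppkUpS   [U → k U p]
pkppkUpS ⇒ pkppkkUppS   [U → k U p]
pkppkkUppS ⇒ pkppkkpppS   [U → p]
pkppkkpppS ⇒ pkppkkpppk   [S → k]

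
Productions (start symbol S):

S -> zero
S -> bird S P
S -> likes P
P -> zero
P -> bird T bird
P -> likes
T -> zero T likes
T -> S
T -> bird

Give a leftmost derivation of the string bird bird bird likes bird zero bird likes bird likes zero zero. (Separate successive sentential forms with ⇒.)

S ⇒ bird S P ⇒ bird bird S P P ⇒ bird bird bird S P P P ⇒ bird bird bird likes P P P P ⇒ bird bird bird likes bird T bird P P P ⇒ bird bird bird likes bird zero T likes bird P P P ⇒ bird bird bird likes bird zero bird likes bird P P P ⇒ bird bird bird likes bird zero bird likes bird likes P P ⇒ bird bird bird likes bird zero bird likes bird likes zero P ⇒ bird bird bird likes bird zero bird likes bird likes zero zero

S ⇒ bird S P   [S -> bird S P]
bird S P ⇒ bird bird S P P   [S -> bird S P]
bird bird S P P ⇒ bird bird bird S P P P   [S -> bird S P]
bird bird bird S P P P ⇒ bird bird bird likes P P P P   [S -> likes P]
bird bird bird likes P P P P ⇒ bird bird bird likes bird T bird P P P   [P -> bird T bird]
bird bird bird likes bird T bird P P P ⇒ bird bird bird likes bird zero T likes bird P P P   [T -> zero T likes]
bird bird bird likes bird zero T likes bird P P P ⇒ bird bird bird likes bird zero bird likes bird P P P   [T -> bird]
bird bird bird likes bird zero bird likes bird P P P ⇒ bird bird bird likes bird zero bird likes bird likes P P   [P -> likes]
bird bird bird likes bird zero bird likes bird likes P P ⇒ bird bird bird likes bird zero bird likes bird likes zero P   [P -> zero]
bird bird bird likes bird zero bird likes bird likes zero P ⇒ bird bird bird likes bird zero bird likes bird likes zero zero   [P -> zero]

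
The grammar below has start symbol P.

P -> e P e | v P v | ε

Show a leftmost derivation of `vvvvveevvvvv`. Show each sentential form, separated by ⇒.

P ⇒ vPv ⇒ vvPvv ⇒ vvvPvvv ⇒ vvvvPvvvv ⇒ vvvvvPvvvvv ⇒ vvvvvePevvvvv ⇒ vvvvveevvvvv

P ⇒ vPv   [P -> v P v]
vPv ⇒ vvPvv   [P -> v P v]
vvPvv ⇒ vvvPvvv   [P -> v P v]
vvvPvvv ⇒ vvvvPvvvv   [P -> v P v]
vvvvPvvvv ⇒ vvvvvPvvvvv   [P -> v P v]
vvvvvPvvvvv ⇒ vvvvvePevvvvv   [P -> e P e]
vvvvvePevvvvv ⇒ vvvvveevvvvv   [P -> ε]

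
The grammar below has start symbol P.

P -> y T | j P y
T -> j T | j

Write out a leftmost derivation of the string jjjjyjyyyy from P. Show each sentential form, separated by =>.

P => jPy   [P -> j P y]
jPy => jjPyy   [P -> j P y]
jjPyy => jjjPyyy   [P -> j P y]
jjjPyyy => jjjjPyyyy   [P -> j P y]
jjjjPyyyy => jjjjyTyyyy   [P -> y T]
jjjjyTyyyy => jjjjyjyyyy   [T -> j]

P=>jPy=>jjPyy=>jjjPyyy=>jjjjPyyyy=>jjjjyTyyyy=>jjjjyjyyyy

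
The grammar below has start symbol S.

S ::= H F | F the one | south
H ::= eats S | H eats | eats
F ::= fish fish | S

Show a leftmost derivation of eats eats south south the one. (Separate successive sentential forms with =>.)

S => H F => eats F => eats S => eats F the one => eats S the one => eats H F the one => eats eats S F the one => eats eats south F the one => eats eats south S the one => eats eats south south the one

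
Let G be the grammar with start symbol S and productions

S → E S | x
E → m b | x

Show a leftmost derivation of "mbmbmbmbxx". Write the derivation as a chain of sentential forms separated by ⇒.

S ⇒ ES ⇒ mbS ⇒ mbES ⇒ mbmbS ⇒ mbmbES ⇒ mbmbmbS ⇒ mbmbmbES ⇒ mbmbmbmbS ⇒ mbmbmbmbES ⇒ mbmbmbmbxS ⇒ mbmbmbmbxx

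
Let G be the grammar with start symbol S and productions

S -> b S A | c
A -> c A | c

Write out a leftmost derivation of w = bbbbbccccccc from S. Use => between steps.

S => bSA   [S -> b S A]
bSA => bbSAA   [S -> b S A]
bbSAA => bbbSAAA   [S -> b S A]
bbbSAAA => bbbbSAAAA   [S -> b S A]
bbbbSAAAA => bbbbbSAAAAA   [S -> b S A]
bbbbbSAAAAA => bbbbbcAAAAA   [S -> c]
bbbbbcAAAAA => bbbbbccAAAA   [A -> c]
bbbbbccAAAA => bbbbbcccAAA   [A -> c]
bbbbbcccAAA => bbbbbccccAAA   [A -> c A]
bbbbbccccAAA => bbbbbcccccAA   [A -> c]
bbbbbcccccAA => bbbbbccccccA   [A -> c]
bbbbbccccccA => bbbbbccccccc   [A -> c]

S => bSA => bbSAA => bbbSAAA => bbbbSAAAA => bbbbbSAAAAA => bbbbbcAAAAA => bbbbbccAAAA => bbbbbcccAAA => bbbbbccccAAA => bbbbbcccccAA => bbbbbccccccA => bbbbbccccccc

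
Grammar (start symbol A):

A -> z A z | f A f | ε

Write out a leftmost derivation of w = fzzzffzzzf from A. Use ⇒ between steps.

A⇒fAf⇒fzAzf⇒fzzAzzf⇒fzzzAzzzf⇒fzzzfAfzzzf⇒fzzzffzzzf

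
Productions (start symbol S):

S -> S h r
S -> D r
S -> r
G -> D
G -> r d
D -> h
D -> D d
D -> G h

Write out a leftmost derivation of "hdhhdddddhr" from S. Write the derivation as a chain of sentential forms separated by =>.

S=>Dr=>Ghr=>Dhr=>Ddhr=>Dddhr=>Ddddhr=>Dddddhr=>Ddddddhr=>Ghdddddhr=>Dhdddddhr=>Ghhdddddhr=>Dhhdddddhr=>Ddhhdddddhr=>hdhhdddddhr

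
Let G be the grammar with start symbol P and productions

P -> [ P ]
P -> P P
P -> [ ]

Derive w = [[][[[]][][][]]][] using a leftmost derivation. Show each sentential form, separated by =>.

P => PP   [P -> P P]
PP => [P]P   [P -> [ P ]]
[P]P => [PP]P   [P -> P P]
[PP]P => [[]P]P   [P -> [ ]]
[[]P]P => [[][P]]P   [P -> [ P ]]
[[][P]]P => [[][PP]]P   [P -> P P]
[[][PP]]P => [[][PPP]]P   [P -> P P]
[[][PPP]]P => [[][PPPP]]P   [P -> P P]
[[][PPPP]]P => [[][[P]PPP]]P   [P -> [ P ]]
[[][[P]PPP]]P => [[][[[]]PPP]]P   [P -> [ ]]
[[][[[]]PPP]]P => [[][[[]][]PP]]P   [P -> [ ]]
[[][[[]][]PP]]P => [[][[[]][][]P]]P   [P -> [ ]]
[[][[[]][][]P]]P => [[][[[]][][][]]]P   [P -> [ ]]
[[][[[]][][][]]]P => [[][[[]][][][]]][]   [P -> [ ]]

P => PP => [P]P => [PP]P => [[]P]P => [[][P]]P => [[][PP]]P => [[][PPP]]P => [[][PPPP]]P => [[][[P]PPP]]P => [[][[[]]PPP]]P => [[][[[]][]PP]]P => [[][[[]][][]P]]P => [[][[[]][][][]]]P => [[][[[]][][][]]][]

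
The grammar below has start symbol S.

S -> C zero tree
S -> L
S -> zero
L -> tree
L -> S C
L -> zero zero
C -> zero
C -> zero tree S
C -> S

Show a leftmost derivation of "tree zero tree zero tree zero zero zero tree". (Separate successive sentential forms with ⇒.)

S ⇒ L   [S -> L]
L ⇒ S C   [L -> S C]
S C ⇒ L C   [S -> L]
L C ⇒ tree C   [L -> tree]
tree C ⇒ tree zero tree S   [C -> zero tree S]
tree zero tree S ⇒ tree zero tree C zero tree   [S -> C zero tree]
tree zero tree C zero tree ⇒ tree zero tree zero tree S zero tree   [C -> zero tree S]
tree zero tree zero tree S zero tree ⇒ tree zero tree zero tree L zero tree   [S -> L]
tree zero tree zero tree L zero tree ⇒ tree zero tree zero tree zero zero zero tree   [L -> zero zero]

S ⇒ L ⇒ S C ⇒ L C ⇒ tree C ⇒ tree zero tree S ⇒ tree zero tree C zero tree ⇒ tree zero tree zero tree S zero tree ⇒ tree zero tree zero tree L zero tree ⇒ tree zero tree zero tree zero zero zero tree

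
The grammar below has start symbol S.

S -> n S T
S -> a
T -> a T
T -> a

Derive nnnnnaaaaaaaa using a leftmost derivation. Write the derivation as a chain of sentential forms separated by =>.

S => nST   [S -> n S T]
nST => nnSTT   [S -> n S T]
nnSTT => nnnSTTT   [S -> n S T]
nnnSTTT => nnnnSTTTT   [S -> n S T]
nnnnSTTTT => nnnnnSTTTTT   [S -> n S T]
nnnnnSTTTTT => nnnnnaTTTTT   [S -> a]
nnnnnaTTTTT => nnnnnaaTTTT   [T -> a]
nnnnnaaTTTT => nnnnnaaaTTT   [T -> a]
nnnnnaaaTTT => nnnnnaaaaTT   [T -> a]
nnnnnaaaaTT => nnnnnaaaaaT   [T -> a]
nnnnnaaaaaT => nnnnnaaaaaaT   [T -> a T]
nnnnnaaaaaaT => nnnnnaaaaaaaT   [T -> a T]
nnnnnaaaaaaaT => nnnnnaaaaaaaa   [T -> a]

S=>nST=>nnSTT=>nnnSTTT=>nnnnSTTTT=>nnnnnSTTTTT=>nnnnnaTTTTT=>nnnnnaaTTTT=>nnnnnaaaTTT=>nnnnnaaaaTT=>nnnnnaaaaaT=>nnnnnaaaaaaT=>nnnnnaaaaaaaT=>nnnnnaaaaaaaa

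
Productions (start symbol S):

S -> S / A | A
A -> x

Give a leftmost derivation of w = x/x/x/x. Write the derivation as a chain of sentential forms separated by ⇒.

S ⇒ S/A ⇒ S/A/A ⇒ S/A/A/A ⇒ A/A/A/A ⇒ x/A/A/A ⇒ x/x/A/A ⇒ x/x/x/A ⇒ x/x/x/x

S ⇒ S/A   [S -> S / A]
S/A ⇒ S/A/A   [S -> S / A]
S/A/A ⇒ S/A/A/A   [S -> S / A]
S/A/A/A ⇒ A/A/A/A   [S -> A]
A/A/A/A ⇒ x/A/A/A   [A -> x]
x/A/A/A ⇒ x/x/A/A   [A -> x]
x/x/A/A ⇒ x/x/x/A   [A -> x]
x/x/x/A ⇒ x/x/x/x   [A -> x]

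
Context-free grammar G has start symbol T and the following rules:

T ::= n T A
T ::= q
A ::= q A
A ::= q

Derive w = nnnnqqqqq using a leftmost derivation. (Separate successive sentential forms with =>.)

T => nTA   [T ::= n T A]
nTA => nnTAA   [T ::= n T A]
nnTAA => nnnTAAA   [T ::= n T A]
nnnTAAA => nnnnTAAAA   [T ::= n T A]
nnnnTAAAA => nnnnqAAAA   [T ::= q]
nnnnqAAAA => nnnnqqAAA   [A ::= q]
nnnnqqAAA => nnnnqqqAA   [A ::= q]
nnnnqqqAA => nnnnqqqqA   [A ::= q]
nnnnqqqqA => nnnnqqqqq   [A ::= q]

T => nTA => nnTAA => nnnTAAA => nnnnTAAAA => nnnnqAAAA => nnnnqqAAA => nnnnqqqAA => nnnnqqqqA => nnnnqqqqq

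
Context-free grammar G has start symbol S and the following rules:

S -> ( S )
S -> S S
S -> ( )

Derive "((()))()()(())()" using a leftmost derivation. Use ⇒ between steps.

S ⇒ SS ⇒ SSS ⇒ SSSS ⇒ SSSSS ⇒ (S)SSSS ⇒ ((S))SSSS ⇒ ((()))SSSS ⇒ ((()))()SSS ⇒ ((()))()()SS ⇒ ((()))()()(S)S ⇒ ((()))()()(())S ⇒ ((()))()()(())()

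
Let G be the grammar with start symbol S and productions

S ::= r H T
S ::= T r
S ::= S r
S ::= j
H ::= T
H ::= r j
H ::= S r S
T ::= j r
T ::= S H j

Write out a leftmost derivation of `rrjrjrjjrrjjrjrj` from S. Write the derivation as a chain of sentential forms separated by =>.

S => rHT => rrjT => rrjSHj => rrjrHTHj => rrjrSrSTHj => rrjrTrrSTHj => rrjrSHjrrSTHj => rrjrjHjrrSTHj => rrjrjrjjrrSTHj => rrjrjrjjrrjTHj => rrjrjrjjrrjjrHj => rrjrjrjjrrjjrTj => rrjrjrjjrrjjrjrj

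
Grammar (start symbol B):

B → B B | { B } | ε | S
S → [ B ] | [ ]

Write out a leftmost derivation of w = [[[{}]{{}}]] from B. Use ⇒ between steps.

B ⇒ S ⇒ [B] ⇒ [S] ⇒ [[B]] ⇒ [[BB]] ⇒ [[SB]] ⇒ [[[B]B]] ⇒ [[[{B}]B]] ⇒ [[[{}]B]] ⇒ [[[{}]{B}]] ⇒ [[[{}]{{B}}]] ⇒ [[[{}]{{}}]]

B ⇒ S   [B → S]
S ⇒ [B]   [S → [ B ]]
[B] ⇒ [S]   [B → S]
[S] ⇒ [[B]]   [S → [ B ]]
[[B]] ⇒ [[BB]]   [B → B B]
[[BB]] ⇒ [[SB]]   [B → S]
[[SB]] ⇒ [[[B]B]]   [S → [ B ]]
[[[B]B]] ⇒ [[[{B}]B]]   [B → { B }]
[[[{B}]B]] ⇒ [[[{}]B]]   [B → ε]
[[[{}]B]] ⇒ [[[{}]{B}]]   [B → { B }]
[[[{}]{B}]] ⇒ [[[{}]{{B}}]]   [B → { B }]
[[[{}]{{B}}]] ⇒ [[[{}]{{}}]]   [B → ε]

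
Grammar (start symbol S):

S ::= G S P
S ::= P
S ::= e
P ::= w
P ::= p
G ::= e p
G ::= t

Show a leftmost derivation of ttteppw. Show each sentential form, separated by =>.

S => GSP => tSP => tGSPP => ttSPP => ttGSPPP => tttSPPP => tttePPP => tttepPP => ttteppP => ttteppw

S => GSP   [S ::= G S P]
GSP => tSP   [G ::= t]
tSP => tGSPP   [S ::= G S P]
tGSPP => ttSPP   [G ::= t]
ttSPP => ttGSPPP   [S ::= G S P]
ttGSPPP => tttSPPP   [G ::= t]
tttSPPP => tttePPP   [S ::= e]
tttePPP => tttepPP   [P ::= p]
tttepPP => ttteppP   [P ::= p]
ttteppP => ttteppw   [P ::= w]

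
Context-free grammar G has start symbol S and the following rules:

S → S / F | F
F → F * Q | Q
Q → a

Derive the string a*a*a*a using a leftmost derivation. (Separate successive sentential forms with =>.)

S=>F=>F*Q=>F*Q*Q=>F*Q*Q*Q=>Q*Q*Q*Q=>a*Q*Q*Q=>a*a*Q*Q=>a*a*a*Q=>a*a*a*a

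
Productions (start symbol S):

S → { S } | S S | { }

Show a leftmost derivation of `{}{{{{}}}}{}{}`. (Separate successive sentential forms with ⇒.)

S ⇒ SS   [S → S S]
SS ⇒ SSS   [S → S S]
SSS ⇒ SSSS   [S → S S]
SSSS ⇒ {}SSS   [S → { }]
{}SSS ⇒ {}{S}SS   [S → { S }]
{}{S}SS ⇒ {}{{S}}SS   [S → { S }]
{}{{S}}SS ⇒ {}{{{S}}}SS   [S → { S }]
{}{{{S}}}SS ⇒ {}{{{{}}}}SS   [S → { }]
{}{{{{}}}}SS ⇒ {}{{{{}}}}{}S   [S → { }]
{}{{{{}}}}{}S ⇒ {}{{{{}}}}{}{}   [S → { }]

S⇒SS⇒SSS⇒SSSS⇒{}SSS⇒{}{S}SS⇒{}{{S}}SS⇒{}{{{S}}}SS⇒{}{{{{}}}}SS⇒{}{{{{}}}}{}S⇒{}{{{{}}}}{}{}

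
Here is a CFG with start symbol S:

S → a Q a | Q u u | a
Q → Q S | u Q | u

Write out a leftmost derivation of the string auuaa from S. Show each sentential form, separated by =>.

S => aQa => auQa => auQSa => auuSa => auuaa

S => aQa   [S → a Q a]
aQa => auQa   [Q → u Q]
auQa => auQSa   [Q → Q S]
auQSa => auuSa   [Q → u]
auuSa => auuaa   [S → a]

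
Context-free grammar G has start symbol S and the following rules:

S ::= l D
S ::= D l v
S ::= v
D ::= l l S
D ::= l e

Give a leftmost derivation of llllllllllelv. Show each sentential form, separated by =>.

S => lD   [S ::= l D]
lD => lllS   [D ::= l l S]
lllS => llllD   [S ::= l D]
llllD => llllllS   [D ::= l l S]
llllllS => llllllDlv   [S ::= D l v]
llllllDlv => llllllllSlv   [D ::= l l S]
llllllllSlv => lllllllllDlv   [S ::= l D]
lllllllllDlv => llllllllllelv   [D ::= l e]

S => lD => lllS => llllD => llllllS => llllllDlv => llllllllSlv => lllllllllDlv => llllllllllelv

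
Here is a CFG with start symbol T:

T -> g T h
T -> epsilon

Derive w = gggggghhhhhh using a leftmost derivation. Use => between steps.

T=>gTh=>ggThh=>gggThhh=>ggggThhhh=>gggggThhhhh=>ggggggThhhhhh=>gggggghhhhhh

T => gTh   [T -> g T h]
gTh => ggThh   [T -> g T h]
ggThh => gggThhh   [T -> g T h]
gggThhh => ggggThhhh   [T -> g T h]
ggggThhhh => gggggThhhhh   [T -> g T h]
gggggThhhhh => ggggggThhhhhh   [T -> g T h]
ggggggThhhhhh => gggggghhhhhh   [T -> epsilon]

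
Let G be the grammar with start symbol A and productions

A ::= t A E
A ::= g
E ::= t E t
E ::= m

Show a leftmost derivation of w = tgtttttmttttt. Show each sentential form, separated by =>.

A=>tAE=>tgE=>tgtEt=>tgttEtt=>tgtttEttt=>tgttttEtttt=>tgtttttEttttt=>tgtttttmttttt

A => tAE   [A ::= t A E]
tAE => tgE   [A ::= g]
tgE => tgtEt   [E ::= t E t]
tgtEt => tgttEtt   [E ::= t E t]
tgttEtt => tgtttEttt   [E ::= t E t]
tgtttEttt => tgttttEtttt   [E ::= t E t]
tgttttEtttt => tgtttttEttttt   [E ::= t E t]
tgtttttEttttt => tgtttttmttttt   [E ::= m]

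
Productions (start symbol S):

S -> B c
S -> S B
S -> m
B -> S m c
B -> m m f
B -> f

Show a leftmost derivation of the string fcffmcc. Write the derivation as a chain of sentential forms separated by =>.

S=>Bc=>Smcc=>SBmcc=>SBBmcc=>BcBBmcc=>fcBBmcc=>fcfBmcc=>fcffmcc

S => Bc   [S -> B c]
Bc => Smcc   [B -> S m c]
Smcc => SBmcc   [S -> S B]
SBmcc => SBBmcc   [S -> S B]
SBBmcc => BcBBmcc   [S -> B c]
BcBBmcc => fcBBmcc   [B -> f]
fcBBmcc => fcfBmcc   [B -> f]
fcfBmcc => fcffmcc   [B -> f]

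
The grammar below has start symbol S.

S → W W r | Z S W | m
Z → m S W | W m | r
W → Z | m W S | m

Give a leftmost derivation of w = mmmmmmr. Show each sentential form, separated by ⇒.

S ⇒ WWr   [S → W W r]
WWr ⇒ mWr   [W → m]
mWr ⇒ mZr   [W → Z]
mZr ⇒ mmSWr   [Z → m S W]
mmSWr ⇒ mmmWr   [S → m]
mmmWr ⇒ mmmmWSr   [W → m W S]
mmmmWSr ⇒ mmmmmSr   [W → m]
mmmmmSr ⇒ mmmmmmr   [S → m]

S ⇒ WWr ⇒ mWr ⇒ mZr ⇒ mmSWr ⇒ mmmWr ⇒ mmmmWSr ⇒ mmmmmSr ⇒ mmmmmmr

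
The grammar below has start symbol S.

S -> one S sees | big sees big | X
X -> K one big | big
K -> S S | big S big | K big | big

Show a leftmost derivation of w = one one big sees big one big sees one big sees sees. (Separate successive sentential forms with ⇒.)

S ⇒ one S sees   [S -> one S sees]
one S sees ⇒ one one S sees sees   [S -> one S sees]
one one S sees sees ⇒ one one X sees sees   [S -> X]
one one X sees sees ⇒ one one K one big sees sees   [X -> K one big]
one one K one big sees sees ⇒ one one S S one big sees sees   [K -> S S]
one one S S one big sees sees ⇒ one one big sees big S one big sees sees   [S -> big sees big]
one one big sees big S one big sees sees ⇒ one one big sees big one S sees one big sees sees   [S -> one S sees]
one one big sees big one S sees one big sees sees ⇒ one one big sees big one X sees one big sees sees   [S -> X]
one one big sees big one X sees one big sees sees ⇒ one one big sees big one big sees one big sees sees   [X -> big]

S ⇒ one S sees ⇒ one one S sees sees ⇒ one one X sees sees ⇒ one one K one big sees sees ⇒ one one S S one big sees sees ⇒ one one big sees big S one big sees sees ⇒ one one big sees big one S sees one big sees sees ⇒ one one big sees big one X sees one big sees sees ⇒ one one big sees big one big sees one big sees sees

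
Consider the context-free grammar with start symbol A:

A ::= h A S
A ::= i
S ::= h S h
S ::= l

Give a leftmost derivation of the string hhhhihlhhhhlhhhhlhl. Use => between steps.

A => hAS => hhASS => hhhASSS => hhhhASSSS => hhhhiSSSS => hhhhihShSSS => hhhhihlhSSS => hhhhihlhhShSS => hhhhihlhhhShhSS => hhhhihlhhhhShhhSS => hhhhihlhhhhlhhhSS => hhhhihlhhhhlhhhhShS => hhhhihlhhhhlhhhhlhS => hhhhihlhhhhlhhhhlhl

A => hAS   [A ::= h A S]
hAS => hhASS   [A ::= h A S]
hhASS => hhhASSS   [A ::= h A S]
hhhASSS => hhhhASSSS   [A ::= h A S]
hhhhASSSS => hhhhiSSSS   [A ::= i]
hhhhiSSSS => hhhhihShSSS   [S ::= h S h]
hhhhihShSSS => hhhhihlhSSS   [S ::= l]
hhhhihlhSSS => hhhhihlhhShSS   [S ::= h S h]
hhhhihlhhShSS => hhhhihlhhhShhSS   [S ::= h S h]
hhhhihlhhhShhSS => hhhhihlhhhhShhhSS   [S ::= h S h]
hhhhihlhhhhShhhSS => hhhhihlhhhhlhhhSS   [S ::= l]
hhhhihlhhhhlhhhSS => hhhhihlhhhhlhhhhShS   [S ::= h S h]
hhhhihlhhhhlhhhhShS => hhhhihlhhhhlhhhhlhS   [S ::= l]
hhhhihlhhhhlhhhhlhS => hhhhihlhhhhlhhhhlhl   [S ::= l]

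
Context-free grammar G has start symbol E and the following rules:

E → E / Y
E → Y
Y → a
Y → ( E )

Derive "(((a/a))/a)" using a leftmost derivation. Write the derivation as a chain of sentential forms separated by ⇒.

E ⇒ Y ⇒ (E) ⇒ (E/Y) ⇒ (Y/Y) ⇒ ((E)/Y) ⇒ ((Y)/Y) ⇒ (((E))/Y) ⇒ (((E/Y))/Y) ⇒ (((Y/Y))/Y) ⇒ (((a/Y))/Y) ⇒ (((a/a))/Y) ⇒ (((a/a))/a)

E ⇒ Y   [E → Y]
Y ⇒ (E)   [Y → ( E )]
(E) ⇒ (E/Y)   [E → E / Y]
(E/Y) ⇒ (Y/Y)   [E → Y]
(Y/Y) ⇒ ((E)/Y)   [Y → ( E )]
((E)/Y) ⇒ ((Y)/Y)   [E → Y]
((Y)/Y) ⇒ (((E))/Y)   [Y → ( E )]
(((E))/Y) ⇒ (((E/Y))/Y)   [E → E / Y]
(((E/Y))/Y) ⇒ (((Y/Y))/Y)   [E → Y]
(((Y/Y))/Y) ⇒ (((a/Y))/Y)   [Y → a]
(((a/Y))/Y) ⇒ (((a/a))/Y)   [Y → a]
(((a/a))/Y) ⇒ (((a/a))/a)   [Y → a]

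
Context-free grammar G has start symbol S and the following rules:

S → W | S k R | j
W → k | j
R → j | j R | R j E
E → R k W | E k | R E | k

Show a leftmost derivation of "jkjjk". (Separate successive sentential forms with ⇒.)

S ⇒ SkR ⇒ WkR ⇒ jkR ⇒ jkRjE ⇒ jkjjE ⇒ jkjjk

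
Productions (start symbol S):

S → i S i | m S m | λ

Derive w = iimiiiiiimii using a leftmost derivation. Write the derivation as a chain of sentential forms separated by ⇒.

S ⇒ iSi   [S → i S i]
iSi ⇒ iiSii   [S → i S i]
iiSii ⇒ iimSmii   [S → m S m]
iimSmii ⇒ iimiSimii   [S → i S i]
iimiSimii ⇒ iimiiSiimii   [S → i S i]
iimiiSiimii ⇒ iimiiiSiiimii   [S → i S i]
iimiiiSiiimii ⇒ iimiiiiiimii   [S → λ]

S ⇒ iSi ⇒ iiSii ⇒ iimSmii ⇒ iimiSimii ⇒ iimiiSiimii ⇒ iimiiiSiiimii ⇒ iimiiiiiimii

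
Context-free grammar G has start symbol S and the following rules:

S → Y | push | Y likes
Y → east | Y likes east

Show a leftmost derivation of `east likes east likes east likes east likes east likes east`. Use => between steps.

S => Y => Y likes east => Y likes east likes east => Y likes east likes east likes east => Y likes east likes east likes east likes east => Y likes east likes east likes east likes east likes east => east likes east likes east likes east likes east likes east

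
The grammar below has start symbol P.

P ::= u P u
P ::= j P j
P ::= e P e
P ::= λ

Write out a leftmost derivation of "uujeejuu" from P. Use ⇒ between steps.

P ⇒ uPu ⇒ uuPuu ⇒ uujPjuu ⇒ uujePejuu ⇒ uujeejuu

P ⇒ uPu   [P ::= u P u]
uPu ⇒ uuPuu   [P ::= u P u]
uuPuu ⇒ uujPjuu   [P ::= j P j]
uujPjuu ⇒ uujePejuu   [P ::= e P e]
uujePejuu ⇒ uujeejuu   [P ::= λ]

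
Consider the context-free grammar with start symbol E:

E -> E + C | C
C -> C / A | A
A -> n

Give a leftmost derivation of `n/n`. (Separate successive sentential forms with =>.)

E => C => C/A => A/A => n/A => n/n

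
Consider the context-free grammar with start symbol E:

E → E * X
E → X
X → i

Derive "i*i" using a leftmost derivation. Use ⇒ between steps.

E ⇒ E*X ⇒ X*X ⇒ i*X ⇒ i*i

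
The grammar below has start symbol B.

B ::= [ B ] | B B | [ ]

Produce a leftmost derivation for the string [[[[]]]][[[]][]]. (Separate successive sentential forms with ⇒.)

B ⇒ BB   [B ::= B B]
BB ⇒ [B]B   [B ::= [ B ]]
[B]B ⇒ [[B]]B   [B ::= [ B ]]
[[B]]B ⇒ [[[B]]]B   [B ::= [ B ]]
[[[B]]]B ⇒ [[[[]]]]B   [B ::= [ ]]
[[[[]]]]B ⇒ [[[[]]]][B]   [B ::= [ B ]]
[[[[]]]][B] ⇒ [[[[]]]][BB]   [B ::= B B]
[[[[]]]][BB] ⇒ [[[[]]]][[B]B]   [B ::= [ B ]]
[[[[]]]][[B]B] ⇒ [[[[]]]][[[]]B]   [B ::= [ ]]
[[[[]]]][[[]]B] ⇒ [[[[]]]][[[]][]]   [B ::= [ ]]

B ⇒ BB ⇒ [B]B ⇒ [[B]]B ⇒ [[[B]]]B ⇒ [[[[]]]]B ⇒ [[[[]]]][B] ⇒ [[[[]]]][BB] ⇒ [[[[]]]][[B]B] ⇒ [[[[]]]][[[]]B] ⇒ [[[[]]]][[[]][]]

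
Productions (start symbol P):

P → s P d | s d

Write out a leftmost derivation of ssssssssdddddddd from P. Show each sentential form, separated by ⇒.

P ⇒ sPd   [P → s P d]
sPd ⇒ ssPdd   [P → s P d]
ssPdd ⇒ sssPddd   [P → s P d]
sssPddd ⇒ ssssPdddd   [P → s P d]
ssssPdddd ⇒ sssssPddddd   [P → s P d]
sssssPddddd ⇒ ssssssPdddddd   [P → s P d]
ssssssPdddddd ⇒ sssssssPddddddd   [P → s P d]
sssssssPddddddd ⇒ ssssssssdddddddd   [P → s d]

P ⇒ sPd ⇒ ssPdd ⇒ sssPddd ⇒ ssssPdddd ⇒ sssssPddddd ⇒ ssssssPdddddd ⇒ sssssssPddddddd ⇒ ssssssssdddddddd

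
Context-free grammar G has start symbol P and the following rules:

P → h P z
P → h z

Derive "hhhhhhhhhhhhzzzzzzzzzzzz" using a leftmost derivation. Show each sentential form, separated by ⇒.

P⇒hPz⇒hhPzz⇒hhhPzzz⇒hhhhPzzzz⇒hhhhhPzzzzz⇒hhhhhhPzzzzzz⇒hhhhhhhPzzzzzzz⇒hhhhhhhhPzzzzzzzz⇒hhhhhhhhhPzzzzzzzzz⇒hhhhhhhhhhPzzzzzzzzzz⇒hhhhhhhhhhhPzzzzzzzzzzz⇒hhhhhhhhhhhhzzzzzzzzzzzz

P ⇒ hPz   [P → h P z]
hPz ⇒ hhPzz   [P → h P z]
hhPzz ⇒ hhhPzzz   [P → h P z]
hhhPzzz ⇒ hhhhPzzzz   [P → h P z]
hhhhPzzzz ⇒ hhhhhPzzzzz   [P → h P z]
hhhhhPzzzzz ⇒ hhhhhhPzzzzzz   [P → h P z]
hhhhhhPzzzzzz ⇒ hhhhhhhPzzzzzzz   [P → h P z]
hhhhhhhPzzzzzzz ⇒ hhhhhhhhPzzzzzzzz   [P → h P z]
hhhhhhhhPzzzzzzzz ⇒ hhhhhhhhhPzzzzzzzzz   [P → h P z]
hhhhhhhhhPzzzzzzzzz ⇒ hhhhhhhhhhPzzzzzzzzzz   [P → h P z]
hhhhhhhhhhPzzzzzzzzzz ⇒ hhhhhhhhhhhPzzzzzzzzzzz   [P → h P z]
hhhhhhhhhhhPzzzzzzzzzzz ⇒ hhhhhhhhhhhhzzzzzzzzzzzz   [P → h z]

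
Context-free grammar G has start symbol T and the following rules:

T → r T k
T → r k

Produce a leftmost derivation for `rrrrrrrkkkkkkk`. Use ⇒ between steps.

T ⇒ rTk ⇒ rrTkk ⇒ rrrTkkk ⇒ rrrrTkkkk ⇒ rrrrrTkkkkk ⇒ rrrrrrTkkkkkk ⇒ rrrrrrrkkkkkkk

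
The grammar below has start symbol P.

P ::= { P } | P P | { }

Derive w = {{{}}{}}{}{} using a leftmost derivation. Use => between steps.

P => PP => PPP => {P}PP => {PP}PP => {{P}P}PP => {{{}}P}PP => {{{}}{}}PP => {{{}}{}}{}P => {{{}}{}}{}{}

P => PP   [P ::= P P]
PP => PPP   [P ::= P P]
PPP => {P}PP   [P ::= { P }]
{P}PP => {PP}PP   [P ::= P P]
{PP}PP => {{P}P}PP   [P ::= { P }]
{{P}P}PP => {{{}}P}PP   [P ::= { }]
{{{}}P}PP => {{{}}{}}PP   [P ::= { }]
{{{}}{}}PP => {{{}}{}}{}P   [P ::= { }]
{{{}}{}}{}P => {{{}}{}}{}{}   [P ::= { }]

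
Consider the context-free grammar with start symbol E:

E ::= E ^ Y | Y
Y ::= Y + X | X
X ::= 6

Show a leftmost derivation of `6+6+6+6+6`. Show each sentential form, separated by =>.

E=>Y=>Y+X=>Y+X+X=>Y+X+X+X=>Y+X+X+X+X=>X+X+X+X+X=>6+X+X+X+X=>6+6+X+X+X=>6+6+6+X+X=>6+6+6+6+X=>6+6+6+6+6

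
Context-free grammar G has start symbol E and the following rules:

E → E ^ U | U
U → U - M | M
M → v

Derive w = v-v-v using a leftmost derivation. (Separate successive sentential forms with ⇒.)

E ⇒ U ⇒ U-M ⇒ U-M-M ⇒ M-M-M ⇒ v-M-M ⇒ v-v-M ⇒ v-v-v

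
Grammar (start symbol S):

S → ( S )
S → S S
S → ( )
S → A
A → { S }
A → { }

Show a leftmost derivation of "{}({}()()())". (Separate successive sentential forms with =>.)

S=>SS=>AS=>{}S=>{}(S)=>{}(SS)=>{}(SSS)=>{}(SSSS)=>{}(ASSS)=>{}({}SSS)=>{}({}()SS)=>{}({}()()S)=>{}({}()()())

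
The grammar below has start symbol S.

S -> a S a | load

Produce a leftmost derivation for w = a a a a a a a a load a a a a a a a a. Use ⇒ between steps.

S ⇒ a S a   [S -> a S a]
a S a ⇒ a a S a a   [S -> a S a]
a a S a a ⇒ a a a S a a a   [S -> a S a]
a a a S a a a ⇒ a a a a S a a a a   [S -> a S a]
a a a a S a a a a ⇒ a a a a a S a a a a a   [S -> a S a]
a a a a a S a a a a a ⇒ a a a a a a S a a a a a a   [S -> a S a]
a a a a a a S a a a a a a ⇒ a a a a a a a S a a a a a a a   [S -> a S a]
a a a a a a a S a a a a a a a ⇒ a a a a a a a a S a a a a a a a a   [S -> a S a]
a a a a a a a a S a a a a a a a a ⇒ a a a a a a a a load a a a a a a a a   [S -> load]

S ⇒ a S a ⇒ a a S a a ⇒ a a a S a a a ⇒ a a a a S a a a a ⇒ a a a a a S a a a a a ⇒ a a a a a a S a a a a a a ⇒ a a a a a a a S a a a a a a a ⇒ a a a a a a a a S a a a a a a a a ⇒ a a a a a a a a load a a a a a a a a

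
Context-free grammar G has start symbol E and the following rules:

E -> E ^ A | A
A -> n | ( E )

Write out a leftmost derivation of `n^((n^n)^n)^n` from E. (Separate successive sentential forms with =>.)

E=>E^A=>E^A^A=>A^A^A=>n^A^A=>n^(E)^A=>n^(E^A)^A=>n^(A^A)^A=>n^((E)^A)^A=>n^((E^A)^A)^A=>n^((A^A)^A)^A=>n^((n^A)^A)^A=>n^((n^n)^A)^A=>n^((n^n)^n)^A=>n^((n^n)^n)^n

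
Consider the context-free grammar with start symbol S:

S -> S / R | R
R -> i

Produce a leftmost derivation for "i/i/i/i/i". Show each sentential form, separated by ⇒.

S ⇒ S/R   [S -> S / R]
S/R ⇒ S/R/R   [S -> S / R]
S/R/R ⇒ S/R/R/R   [S -> S / R]
S/R/R/R ⇒ S/R/R/R/R   [S -> S / R]
S/R/R/R/R ⇒ R/R/R/R/R   [S -> R]
R/R/R/R/R ⇒ i/R/R/R/R   [R -> i]
i/R/R/R/R ⇒ i/i/R/R/R   [R -> i]
i/i/R/R/R ⇒ i/i/i/R/R   [R -> i]
i/i/i/R/R ⇒ i/i/i/i/R   [R -> i]
i/i/i/i/R ⇒ i/i/i/i/i   [R -> i]

S ⇒ S/R ⇒ S/R/R ⇒ S/R/R/R ⇒ S/R/R/R/R ⇒ R/R/R/R/R ⇒ i/R/R/R/R ⇒ i/i/R/R/R ⇒ i/i/i/R/R ⇒ i/i/i/i/R ⇒ i/i/i/i/i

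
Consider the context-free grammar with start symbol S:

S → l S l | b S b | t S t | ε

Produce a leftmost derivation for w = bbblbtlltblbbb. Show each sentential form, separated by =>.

S => bSb => bbSbb => bbbSbbb => bbblSlbbb => bbblbSblbbb => bbblbtStblbbb => bbblbtlSltblbbb => bbblbtlltblbbb

S => bSb   [S → b S b]
bSb => bbSbb   [S → b S b]
bbSbb => bbbSbbb   [S → b S b]
bbbSbbb => bbblSlbbb   [S → l S l]
bbblSlbbb => bbblbSblbbb   [S → b S b]
bbblbSblbbb => bbblbtStblbbb   [S → t S t]
bbblbtStblbbb => bbblbtlSltblbbb   [S → l S l]
bbblbtlSltblbbb => bbblbtlltblbbb   [S → ε]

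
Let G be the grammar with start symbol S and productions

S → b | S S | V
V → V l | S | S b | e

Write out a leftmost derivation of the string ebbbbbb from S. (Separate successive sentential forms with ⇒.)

S ⇒ SS   [S → S S]
SS ⇒ VS   [S → V]
VS ⇒ SbS   [V → S b]
SbS ⇒ SSbS   [S → S S]
SSbS ⇒ SSSbS   [S → S S]
SSSbS ⇒ VSSbS   [S → V]
VSSbS ⇒ SbSSbS   [V → S b]
SbSSbS ⇒ SSbSSbS   [S → S S]
SSbSSbS ⇒ VSbSSbS   [S → V]
VSbSSbS ⇒ eSbSSbS   [V → e]
eSbSSbS ⇒ ebbSSbS   [S → b]
ebbSSbS ⇒ ebbbSbS   [S → b]
ebbbSbS ⇒ ebbbbbS   [S → b]
ebbbbbS ⇒ ebbbbbb   [S → b]

S ⇒ SS ⇒ VS ⇒ SbS ⇒ SSbS ⇒ SSSbS ⇒ VSSbS ⇒ SbSSbS ⇒ SSbSSbS ⇒ VSbSSbS ⇒ eSbSSbS ⇒ ebbSSbS ⇒ ebbbSbS ⇒ ebbbbbS ⇒ ebbbbbb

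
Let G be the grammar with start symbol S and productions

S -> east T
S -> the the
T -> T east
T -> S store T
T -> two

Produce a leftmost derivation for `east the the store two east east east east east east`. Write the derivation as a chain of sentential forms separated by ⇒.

S ⇒ east T   [S -> east T]
east T ⇒ east S store T   [T -> S store T]
east S store T ⇒ east the the store T   [S -> the the]
east the the store T ⇒ east the the store T east   [T -> T east]
east the the store T east ⇒ east the the store T east east   [T -> T east]
east the the store T east east ⇒ east the the store T east east east   [T -> T east]
east the the store T east east east ⇒ east the the store T east east east east   [T -> T east]
east the the store T east east east east ⇒ east the the store T east east east east east   [T -> T east]
east the the store T east east east east east ⇒ east the the store T east east east east east east   [T -> T east]
east the the store T east east east east east east ⇒ east the the store two east east east east east east   [T -> two]

S ⇒ east T ⇒ east S store T ⇒ east the the store T ⇒ east the the store T east ⇒ east the the store T east east ⇒ east the the store T east east east ⇒ east the the store T east east east east ⇒ east the the store T east east east east east ⇒ east the the store T east east east east east east ⇒ east the the store two east east east east east east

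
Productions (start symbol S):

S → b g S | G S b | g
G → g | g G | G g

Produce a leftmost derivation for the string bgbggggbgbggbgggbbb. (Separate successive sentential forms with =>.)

S => bgS => bgbgS => bgbgGSb => bgbgGgSb => bgbggGgSb => bgbggggSb => bgbggggbgSb => bgbggggbgbgSb => bgbggggbgbgGSbb => bgbggggbgbggSbb => bgbggggbgbggbgSbb => bgbggggbgbggbgGSbbb => bgbggggbgbggbggSbbb => bgbggggbgbggbgggbbb

S => bgS   [S → b g S]
bgS => bgbgS   [S → b g S]
bgbgS => bgbgGSb   [S → G S b]
bgbgGSb => bgbgGgSb   [G → G g]
bgbgGgSb => bgbggGgSb   [G → g G]
bgbggGgSb => bgbggggSb   [G → g]
bgbggggSb => bgbggggbgSb   [S → b g S]
bgbggggbgSb => bgbggggbgbgSb   [S → b g S]
bgbggggbgbgSb => bgbggggbgbgGSbb   [S → G S b]
bgbggggbgbgGSbb => bgbggggbgbggSbb   [G → g]
bgbggggbgbggSbb => bgbggggbgbggbgSbb   [S → b g S]
bgbggggbgbggbgSbb => bgbggggbgbggbgGSbbb   [S → G S b]
bgbggggbgbggbgGSbbb => bgbggggbgbggbggSbbb   [G → g]
bgbggggbgbggbggSbbb => bgbggggbgbggbgggbbb   [S → g]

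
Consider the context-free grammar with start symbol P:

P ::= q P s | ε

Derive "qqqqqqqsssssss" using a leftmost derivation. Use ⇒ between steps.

P ⇒ qPs ⇒ qqPss ⇒ qqqPsss ⇒ qqqqPssss ⇒ qqqqqPsssss ⇒ qqqqqqPssssss ⇒ qqqqqqqPsssssss ⇒ qqqqqqqsssssss

P ⇒ qPs   [P ::= q P s]
qPs ⇒ qqPss   [P ::= q P s]
qqPss ⇒ qqqPsss   [P ::= q P s]
qqqPsss ⇒ qqqqPssss   [P ::= q P s]
qqqqPssss ⇒ qqqqqPsssss   [P ::= q P s]
qqqqqPsssss ⇒ qqqqqqPssssss   [P ::= q P s]
qqqqqqPssssss ⇒ qqqqqqqPsssssss   [P ::= q P s]
qqqqqqqPsssssss ⇒ qqqqqqqsssssss   [P ::= ε]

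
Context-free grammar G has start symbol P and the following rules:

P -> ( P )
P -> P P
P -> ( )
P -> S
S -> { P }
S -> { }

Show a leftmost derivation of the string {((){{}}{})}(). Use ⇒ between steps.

P ⇒ PP ⇒ SP ⇒ {P}P ⇒ {(P)}P ⇒ {(PP)}P ⇒ {(()P)}P ⇒ {(()PP)}P ⇒ {(()SP)}P ⇒ {((){P}P)}P ⇒ {((){S}P)}P ⇒ {((){{}}P)}P ⇒ {((){{}}S)}P ⇒ {((){{}}{})}P ⇒ {((){{}}{})}()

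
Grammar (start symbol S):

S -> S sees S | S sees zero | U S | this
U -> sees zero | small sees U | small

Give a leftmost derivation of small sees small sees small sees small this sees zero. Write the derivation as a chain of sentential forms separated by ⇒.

S ⇒ S sees zero ⇒ U S sees zero ⇒ small sees U S sees zero ⇒ small sees small sees U S sees zero ⇒ small sees small sees small sees U S sees zero ⇒ small sees small sees small sees small S sees zero ⇒ small sees small sees small sees small this sees zero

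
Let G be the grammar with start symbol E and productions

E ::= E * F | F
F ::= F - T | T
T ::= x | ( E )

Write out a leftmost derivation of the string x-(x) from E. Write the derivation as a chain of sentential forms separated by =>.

E=>F=>F-T=>T-T=>x-T=>x-(E)=>x-(F)=>x-(T)=>x-(x)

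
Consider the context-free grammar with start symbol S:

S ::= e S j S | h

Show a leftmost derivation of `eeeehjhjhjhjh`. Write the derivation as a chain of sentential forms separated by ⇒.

S⇒eSjS⇒eeSjSjS⇒eeeSjSjSjS⇒eeeeSjSjSjSjS⇒eeeehjSjSjSjS⇒eeeehjhjSjSjS⇒eeeehjhjhjSjS⇒eeeehjhjhjhjS⇒eeeehjhjhjhjh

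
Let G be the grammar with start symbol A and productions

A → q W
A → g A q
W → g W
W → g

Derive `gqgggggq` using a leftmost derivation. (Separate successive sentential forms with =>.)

A=>gAq=>gqWq=>gqgWq=>gqggWq=>gqgggWq=>gqggggWq=>gqgggggq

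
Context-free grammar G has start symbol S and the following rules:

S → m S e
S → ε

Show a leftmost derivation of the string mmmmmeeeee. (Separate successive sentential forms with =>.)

S=>mSe=>mmSee=>mmmSeee=>mmmmSeeee=>mmmmmSeeeee=>mmmmmeeeee

S => mSe   [S → m S e]
mSe => mmSee   [S → m S e]
mmSee => mmmSeee   [S → m S e]
mmmSeee => mmmmSeeee   [S → m S e]
mmmmSeeee => mmmmmSeeeee   [S → m S e]
mmmmmSeeeee => mmmmmeeeee   [S → ε]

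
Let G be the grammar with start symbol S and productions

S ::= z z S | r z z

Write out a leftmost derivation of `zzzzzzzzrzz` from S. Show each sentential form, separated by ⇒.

S ⇒ zzS   [S ::= z z S]
zzS ⇒ zzzzS   [S ::= z z S]
zzzzS ⇒ zzzzzzS   [S ::= z z S]
zzzzzzS ⇒ zzzzzzzzS   [S ::= z z S]
zzzzzzzzS ⇒ zzzzzzzzrzz   [S ::= r z z]

S ⇒ zzS ⇒ zzzzS ⇒ zzzzzzS ⇒ zzzzzzzzS ⇒ zzzzzzzzrzz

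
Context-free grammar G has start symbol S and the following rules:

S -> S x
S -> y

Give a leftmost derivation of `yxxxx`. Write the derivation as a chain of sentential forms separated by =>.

S => Sx   [S -> S x]
Sx => Sxx   [S -> S x]
Sxx => Sxxx   [S -> S x]
Sxxx => Sxxxx   [S -> S x]
Sxxxx => yxxxx   [S -> y]

S => Sx => Sxx => Sxxx => Sxxxx => yxxxx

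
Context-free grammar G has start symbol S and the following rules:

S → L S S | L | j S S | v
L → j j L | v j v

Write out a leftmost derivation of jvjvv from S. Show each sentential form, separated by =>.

S => jSS   [S → j S S]
jSS => jLS   [S → L]
jLS => jvjvS   [L → v j v]
jvjvS => jvjvv   [S → v]

S => jSS => jLS => jvjvS => jvjvv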